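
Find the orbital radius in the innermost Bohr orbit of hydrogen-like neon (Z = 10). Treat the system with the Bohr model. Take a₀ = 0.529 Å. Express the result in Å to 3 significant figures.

0.0529 Å

r_n = n²a₀/Z = 1² × 0.529 / 10
    = 1 × 0.529 / 10 = 0.0529 Å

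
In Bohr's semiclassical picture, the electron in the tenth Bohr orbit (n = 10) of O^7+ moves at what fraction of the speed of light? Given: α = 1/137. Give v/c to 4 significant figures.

v_n = Zαc/n, so v/c = Zα/n = 8 × 0.007299 / 10 = 0.005839

0.005839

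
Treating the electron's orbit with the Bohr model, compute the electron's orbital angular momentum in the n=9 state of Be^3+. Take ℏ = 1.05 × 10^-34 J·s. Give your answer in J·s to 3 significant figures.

9.45 × 10^-34 J·s

L_n = nℏ = 9 × 1.05 × 10^-34 = 9.45 × 10^-34 J·s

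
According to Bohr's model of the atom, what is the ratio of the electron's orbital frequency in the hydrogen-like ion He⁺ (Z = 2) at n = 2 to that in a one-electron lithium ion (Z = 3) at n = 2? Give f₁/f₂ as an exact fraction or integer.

f ∝ Z^2 · n^-3
f₁/f₂ = (2/3)^2 · (2/2)^-3 = 4/9

4/9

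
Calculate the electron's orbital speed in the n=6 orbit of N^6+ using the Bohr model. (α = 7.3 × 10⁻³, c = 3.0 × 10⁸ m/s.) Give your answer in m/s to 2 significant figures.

v_n = Zαc/n = 7 × 0.0073 × 3.0 × 10⁸ / 6
    = 2.6 × 10⁶ m/s

2.6 × 10⁶ m/s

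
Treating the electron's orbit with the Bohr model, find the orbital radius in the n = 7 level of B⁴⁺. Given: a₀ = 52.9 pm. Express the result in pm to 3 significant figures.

518 pm

r_n = n²a₀/Z = 7² × 52.9 / 5
    = 49 × 52.9 / 5 = 518 pm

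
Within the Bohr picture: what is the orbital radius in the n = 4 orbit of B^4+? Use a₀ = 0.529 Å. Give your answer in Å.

r_n = n²a₀/Z = 4² × 0.529 / 5
    = 16 × 0.529 / 5 = 1.69 Å

1.69 Å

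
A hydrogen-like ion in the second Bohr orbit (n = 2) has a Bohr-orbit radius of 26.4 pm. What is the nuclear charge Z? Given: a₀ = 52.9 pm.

r_n = n²a₀/Z ⇒ Z = n²a₀/r = 2² × 52.9 / 26.4 ≈ 8.02
Z = 8

8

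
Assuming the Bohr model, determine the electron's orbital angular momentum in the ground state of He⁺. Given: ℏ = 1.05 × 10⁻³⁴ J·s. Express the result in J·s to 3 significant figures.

1.05 × 10⁻³⁴ J·s

L_n = nℏ = 1 × 1.05 × 10⁻³⁴ = 1.05 × 10⁻³⁴ J·s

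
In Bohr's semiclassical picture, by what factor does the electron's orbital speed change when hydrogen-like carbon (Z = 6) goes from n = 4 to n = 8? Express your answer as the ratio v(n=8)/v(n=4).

1/2

v ∝ Z^1 · n^-1; with Z fixed, v ∝ n^-1.
v(n=8)/v(n=4) = (8/4)^-1 = 1/2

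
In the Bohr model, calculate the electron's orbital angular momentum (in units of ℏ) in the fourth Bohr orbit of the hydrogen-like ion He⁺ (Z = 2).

L_n = nℏ, so L/ℏ = n = 4.

4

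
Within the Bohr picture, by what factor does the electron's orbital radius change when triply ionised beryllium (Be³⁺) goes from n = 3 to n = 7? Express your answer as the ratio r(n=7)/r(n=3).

49/9

r ∝ Z^-1 · n^2; with Z fixed, r ∝ n^2.
r(n=7)/r(n=3) = (7/3)^2 = 49/9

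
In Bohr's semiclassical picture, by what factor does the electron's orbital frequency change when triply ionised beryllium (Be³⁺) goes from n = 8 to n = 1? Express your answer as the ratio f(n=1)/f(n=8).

512

f ∝ Z^2 · n^-3; with Z fixed, f ∝ n^-3.
f(n=1)/f(n=8) = (1/8)^-3 = 512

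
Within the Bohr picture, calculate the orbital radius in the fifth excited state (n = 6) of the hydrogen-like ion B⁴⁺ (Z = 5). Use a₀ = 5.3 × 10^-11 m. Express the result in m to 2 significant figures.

3.8 × 10^-10 m

r_n = n²a₀/Z = 6² × 5.3 × 10^-11 / 5
    = 36 × 5.3 × 10^-11 / 5 = 3.8 × 10^-10 m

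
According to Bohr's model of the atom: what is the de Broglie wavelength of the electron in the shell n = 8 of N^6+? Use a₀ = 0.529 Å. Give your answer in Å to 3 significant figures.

The Bohr quantisation condition is nλ = 2πr_n.
r_n = n²a₀/Z = 4.84 Å
λ = 2πr_n/n = 2π·4.84/8 = 3.80 Å

3.80 Å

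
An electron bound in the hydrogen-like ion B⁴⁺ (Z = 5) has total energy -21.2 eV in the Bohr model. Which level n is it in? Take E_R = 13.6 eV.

E_n = −E_R Z²/n² ⇒ n² = E_R Z²/(−E_n) = 13.6 × 5² / 21.2 ≈ 16.04
n = 4

4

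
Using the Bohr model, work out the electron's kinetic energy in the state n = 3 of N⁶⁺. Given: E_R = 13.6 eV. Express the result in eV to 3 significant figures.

74.0 eV

For a Coulomb orbit the virial theorem gives K = −E_n.
E_n = −E_R·Z²/n², so K = E_R·Z²/n² = 13.6 × 7²/3² = 74.0 eV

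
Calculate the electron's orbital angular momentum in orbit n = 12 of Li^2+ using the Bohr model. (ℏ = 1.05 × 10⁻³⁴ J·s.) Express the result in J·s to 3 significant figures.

L_n = nℏ = 12 × 1.05 × 10⁻³⁴ = 1.26 × 10⁻³³ J·s

1.26 × 10⁻³³ J·s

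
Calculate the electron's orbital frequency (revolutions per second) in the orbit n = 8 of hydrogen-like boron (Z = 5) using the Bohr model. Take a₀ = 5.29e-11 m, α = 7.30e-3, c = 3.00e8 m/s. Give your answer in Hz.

r = n²a₀/Z = 6.77e-10 m, v = Zαc/n = 1.37e6 m/s
f = v/(2πr) = 3.22e14 Hz

3.22e14 Hz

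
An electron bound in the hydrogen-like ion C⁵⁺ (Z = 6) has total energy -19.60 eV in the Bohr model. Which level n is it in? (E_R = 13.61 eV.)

5

E_n = −E_R Z²/n² ⇒ n² = E_R Z²/(−E_n) = 13.61 × 6² / 19.60 ≈ 25.00
n = 5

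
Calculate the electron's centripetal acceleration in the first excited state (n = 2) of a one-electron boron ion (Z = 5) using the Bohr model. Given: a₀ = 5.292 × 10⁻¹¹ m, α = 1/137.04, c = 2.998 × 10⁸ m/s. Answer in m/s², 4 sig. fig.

7.065 × 10²³ m/s²

r = n²a₀/Z = 4.234 × 10⁻¹¹ m, v = Zαc/n = 5.469 × 10⁶ m/s
a = v²/r = (5.469 × 10⁶)² / 4.234 × 10⁻¹¹ = 7.065 × 10²³ m/s²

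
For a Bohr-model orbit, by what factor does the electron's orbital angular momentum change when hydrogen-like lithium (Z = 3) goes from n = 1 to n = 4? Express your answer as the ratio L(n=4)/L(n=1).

4

L = nℏ depends only on n, so L ∝ n.
L(n=4)/L(n=1) = (4/1)^1 = 4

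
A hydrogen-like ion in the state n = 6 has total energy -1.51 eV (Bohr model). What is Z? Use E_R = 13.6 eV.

E_n = −E_R Z²/n² ⇒ Z² = −E_n n²/E_R = 1.51 × 6² / 13.6 ≈ 4.00
Z = 2

2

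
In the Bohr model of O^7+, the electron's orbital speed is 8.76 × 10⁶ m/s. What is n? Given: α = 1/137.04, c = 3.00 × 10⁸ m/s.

2

v_n = Zαc/n ⇒ n = Zαc/v = 8 × 0.00730 × 3.00 × 10⁸ / 8.76 × 10⁶ ≈ 2.00
n = 2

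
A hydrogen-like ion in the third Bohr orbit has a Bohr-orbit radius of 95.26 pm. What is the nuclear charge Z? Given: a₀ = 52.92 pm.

5

r_n = n²a₀/Z ⇒ Z = n²a₀/r = 3² × 52.92 / 95.26 ≈ 5.00
Z = 5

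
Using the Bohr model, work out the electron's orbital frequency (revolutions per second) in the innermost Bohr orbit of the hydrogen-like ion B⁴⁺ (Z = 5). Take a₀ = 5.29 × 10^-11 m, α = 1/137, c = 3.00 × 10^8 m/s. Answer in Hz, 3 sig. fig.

1.65 × 10^17 Hz

r = n²a₀/Z = 1.06 × 10^-11 m, v = Zαc/n = 1.09 × 10^7 m/s
f = v/(2πr) = 1.65 × 10^17 Hz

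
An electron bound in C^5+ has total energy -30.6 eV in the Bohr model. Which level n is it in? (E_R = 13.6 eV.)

E_n = −E_R Z²/n² ⇒ n² = E_R Z²/(−E_n) = 13.6 × 6² / 30.6 ≈ 16.00
n = 4

4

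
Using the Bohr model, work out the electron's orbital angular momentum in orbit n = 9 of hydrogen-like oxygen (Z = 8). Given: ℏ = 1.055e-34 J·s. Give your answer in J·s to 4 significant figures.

9.495e-34 J·s

L_n = nℏ = 9 × 1.055e-34 = 9.495e-34 J·s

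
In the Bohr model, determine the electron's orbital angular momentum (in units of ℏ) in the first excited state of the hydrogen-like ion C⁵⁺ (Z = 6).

L_n = nℏ, so L/ℏ = n = 2.

2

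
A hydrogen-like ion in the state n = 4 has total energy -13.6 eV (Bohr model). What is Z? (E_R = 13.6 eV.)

E_n = −E_R Z²/n² ⇒ Z² = −E_n n²/E_R = 13.6 × 4² / 13.6 ≈ 16.00
Z = 4

4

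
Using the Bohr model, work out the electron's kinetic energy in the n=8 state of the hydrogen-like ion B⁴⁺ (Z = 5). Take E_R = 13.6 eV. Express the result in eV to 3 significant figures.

For a Coulomb orbit the virial theorem gives K = −E_n.
E_n = −E_R·Z²/n², so K = E_R·Z²/n² = 13.6 × 5²/8² = 5.31 eV

5.31 eV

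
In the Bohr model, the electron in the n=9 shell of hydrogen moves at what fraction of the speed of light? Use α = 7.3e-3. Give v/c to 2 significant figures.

v_n = Zαc/n, so v/c = Zα/n = 1 × 0.0073 / 9 = 0.00081

0.00081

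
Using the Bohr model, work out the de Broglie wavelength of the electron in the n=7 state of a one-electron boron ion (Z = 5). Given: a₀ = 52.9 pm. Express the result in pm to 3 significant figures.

465 pm

The Bohr quantisation condition is nλ = 2πr_n.
r_n = n²a₀/Z = 518 pm
λ = 2πr_n/n = 2π·518/7 = 465 pm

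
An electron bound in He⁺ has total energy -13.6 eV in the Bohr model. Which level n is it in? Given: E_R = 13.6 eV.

2

E_n = −E_R Z²/n² ⇒ n² = E_R Z²/(−E_n) = 13.6 × 2² / 13.6 ≈ 4.00
n = 2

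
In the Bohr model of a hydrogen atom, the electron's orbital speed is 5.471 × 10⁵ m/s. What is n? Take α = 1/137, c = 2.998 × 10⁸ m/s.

4

v_n = Zαc/n ⇒ n = Zαc/v = 1 × 0.007299 × 2.998 × 10⁸ / 5.471 × 10⁵ ≈ 4.00
n = 4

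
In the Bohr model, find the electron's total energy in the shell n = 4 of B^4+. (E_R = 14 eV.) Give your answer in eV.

-22 eV

E_n = −E_R·Z²/n² = −14 × 5²/4² = -22 eV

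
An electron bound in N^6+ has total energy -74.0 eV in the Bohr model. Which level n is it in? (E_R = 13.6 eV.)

E_n = −E_R Z²/n² ⇒ n² = E_R Z²/(−E_n) = 13.6 × 7² / 74.0 ≈ 9.01
n = 3

3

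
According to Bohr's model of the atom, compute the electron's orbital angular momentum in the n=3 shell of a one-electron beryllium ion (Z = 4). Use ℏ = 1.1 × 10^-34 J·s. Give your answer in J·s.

L_n = nℏ = 3 × 1.1 × 10^-34 = 3.3 × 10^-34 J·s

3.3 × 10^-34 J·s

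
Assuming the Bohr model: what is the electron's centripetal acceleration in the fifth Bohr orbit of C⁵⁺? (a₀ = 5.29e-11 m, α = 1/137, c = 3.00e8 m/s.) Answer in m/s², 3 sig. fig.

r = n²a₀/Z = 2.20e-10 m, v = Zαc/n = 2.63e6 m/s
a = v²/r = (2.63e6)² / 2.20e-10 = 3.13e22 m/s²

3.13e22 m/s²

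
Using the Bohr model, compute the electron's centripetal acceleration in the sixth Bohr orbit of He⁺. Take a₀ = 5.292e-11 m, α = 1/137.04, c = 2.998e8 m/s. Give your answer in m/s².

r = n²a₀/Z = 9.526e-10 m, v = Zαc/n = 7.292e5 m/s
a = v²/r = (7.292e5)² / 9.526e-10 = 5.583e20 m/s²

5.583e20 m/s²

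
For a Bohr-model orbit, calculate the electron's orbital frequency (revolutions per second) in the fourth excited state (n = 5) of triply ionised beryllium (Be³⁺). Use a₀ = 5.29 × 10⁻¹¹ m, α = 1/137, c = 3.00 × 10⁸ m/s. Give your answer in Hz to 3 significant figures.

r = n²a₀/Z = 3.31 × 10⁻¹⁰ m, v = Zαc/n = 1.75 × 10⁶ m/s
f = v/(2πr) = 8.43 × 10¹⁴ Hz

8.43 × 10¹⁴ Hz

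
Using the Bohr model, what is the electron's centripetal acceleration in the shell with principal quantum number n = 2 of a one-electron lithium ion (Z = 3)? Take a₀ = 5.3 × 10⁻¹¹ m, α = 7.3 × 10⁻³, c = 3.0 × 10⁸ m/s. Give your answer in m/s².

r = n²a₀/Z = 7.1 × 10⁻¹¹ m, v = Zαc/n = 3.3 × 10⁶ m/s
a = v²/r = (3.3 × 10⁶)² / 7.1 × 10⁻¹¹ = 1.5 × 10²³ m/s²

1.5 × 10²³ m/s²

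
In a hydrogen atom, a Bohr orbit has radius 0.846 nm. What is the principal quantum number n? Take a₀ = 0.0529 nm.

r_n = n²a₀/Z ⇒ n² = rZ/a₀ = 0.846 × 1 / 0.0529 ≈ 15.99
n = 4

4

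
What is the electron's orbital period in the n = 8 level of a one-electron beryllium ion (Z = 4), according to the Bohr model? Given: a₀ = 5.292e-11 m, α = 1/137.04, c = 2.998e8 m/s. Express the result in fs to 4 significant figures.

r = n²a₀/Z = 8²·5.292e-11/4 = 8.467e-10 m
v = Zαc/n = 4·0.007297·2.998e8/8 = 1.094e6 m/s
T = 2πr/v = 4.864e-15 s = 4.864 fs

4.864 fs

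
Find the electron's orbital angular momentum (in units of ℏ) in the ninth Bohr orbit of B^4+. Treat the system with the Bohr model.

L_n = nℏ, so L/ℏ = n = 9.

9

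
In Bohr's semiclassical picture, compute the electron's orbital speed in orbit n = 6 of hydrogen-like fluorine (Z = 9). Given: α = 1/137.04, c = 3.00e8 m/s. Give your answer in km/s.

v_n = Zαc/n = 9 × 0.00730 × 3.00e8 / 6
    = 3280 km/s

3280 km/s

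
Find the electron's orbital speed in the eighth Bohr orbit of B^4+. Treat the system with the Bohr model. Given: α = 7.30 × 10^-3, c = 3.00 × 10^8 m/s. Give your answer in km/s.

1370 km/s

v_n = Zαc/n = 5 × 0.00730 × 3.00 × 10^8 / 8
    = 1370 km/s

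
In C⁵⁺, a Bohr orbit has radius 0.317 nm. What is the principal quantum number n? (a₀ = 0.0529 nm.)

r_n = n²a₀/Z ⇒ n² = rZ/a₀ = 0.317 × 6 / 0.0529 ≈ 35.95
n = 6

6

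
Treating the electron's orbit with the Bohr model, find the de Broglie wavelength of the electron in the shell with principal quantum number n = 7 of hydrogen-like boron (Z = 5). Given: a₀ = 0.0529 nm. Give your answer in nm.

The Bohr quantisation condition is nλ = 2πr_n.
r_n = n²a₀/Z = 0.518 nm
λ = 2πr_n/n = 2π·0.518/7 = 0.465 nm

0.465 nm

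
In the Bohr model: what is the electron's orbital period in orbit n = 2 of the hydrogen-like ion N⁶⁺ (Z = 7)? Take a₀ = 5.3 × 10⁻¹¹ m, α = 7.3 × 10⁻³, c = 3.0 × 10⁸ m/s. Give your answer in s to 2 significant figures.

r = n²a₀/Z = 2²·5.3 × 10⁻¹¹/7 = 3.0 × 10⁻¹¹ m
v = Zαc/n = 7·0.0073·3.0 × 10⁸/2 = 7.7 × 10⁶ m/s
T = 2πr/v = 2.5 × 10⁻¹⁷ s

2.5 × 10⁻¹⁷ s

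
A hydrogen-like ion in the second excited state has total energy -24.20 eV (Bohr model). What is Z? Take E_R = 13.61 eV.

4

E_n = −E_R Z²/n² ⇒ Z² = −E_n n²/E_R = 24.20 × 3² / 13.61 ≈ 16.00
Z = 4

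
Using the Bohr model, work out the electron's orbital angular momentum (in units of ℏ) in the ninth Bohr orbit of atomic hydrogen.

L_n = nℏ, so L/ℏ = n = 9.

9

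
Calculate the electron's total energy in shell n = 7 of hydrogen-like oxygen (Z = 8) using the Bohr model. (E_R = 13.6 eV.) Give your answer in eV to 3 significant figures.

-17.8 eV

E_n = −E_R·Z²/n² = −13.6 × 8²/7² = -17.8 eV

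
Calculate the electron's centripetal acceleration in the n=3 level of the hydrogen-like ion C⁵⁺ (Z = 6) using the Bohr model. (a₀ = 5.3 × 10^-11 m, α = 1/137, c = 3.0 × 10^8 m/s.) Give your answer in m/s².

r = n²a₀/Z = 8.0 × 10^-11 m, v = Zαc/n = 4.4 × 10^6 m/s
a = v²/r = (4.4 × 10^6)² / 8.0 × 10^-11 = 2.4 × 10^23 m/s²

2.4 × 10^23 m/s²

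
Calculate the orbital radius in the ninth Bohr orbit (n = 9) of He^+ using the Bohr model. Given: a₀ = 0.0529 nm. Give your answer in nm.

2.14 nm

r_n = n²a₀/Z = 9² × 0.0529 / 2
    = 81 × 0.0529 / 2 = 2.14 nm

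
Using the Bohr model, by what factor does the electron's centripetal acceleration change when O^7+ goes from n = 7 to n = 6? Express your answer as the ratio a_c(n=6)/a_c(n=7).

a_c ∝ Z^3 · n^-4; with Z fixed, a_c ∝ n^-4.
a_c(n=6)/a_c(n=7) = (6/7)^-4 = 2401/1296

2401/1296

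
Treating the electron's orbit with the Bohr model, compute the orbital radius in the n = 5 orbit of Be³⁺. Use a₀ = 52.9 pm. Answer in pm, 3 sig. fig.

331 pm

r_n = n²a₀/Z = 5² × 52.9 / 4
    = 25 × 52.9 / 4 = 331 pm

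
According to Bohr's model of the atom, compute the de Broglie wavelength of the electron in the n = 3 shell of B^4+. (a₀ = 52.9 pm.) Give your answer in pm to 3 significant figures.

The Bohr quantisation condition is nλ = 2πr_n.
r_n = n²a₀/Z = 95.2 pm
λ = 2πr_n/n = 2π·95.2/3 = 199 pm

199 pm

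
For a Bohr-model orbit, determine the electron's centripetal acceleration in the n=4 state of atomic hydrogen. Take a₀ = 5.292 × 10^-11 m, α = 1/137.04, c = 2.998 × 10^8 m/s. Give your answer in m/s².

3.533 × 10^20 m/s²

r = n²a₀/Z = 8.467 × 10^-10 m, v = Zαc/n = 5.469 × 10^5 m/s
a = v²/r = (5.469 × 10^5)² / 8.467 × 10^-10 = 3.533 × 10^20 m/s²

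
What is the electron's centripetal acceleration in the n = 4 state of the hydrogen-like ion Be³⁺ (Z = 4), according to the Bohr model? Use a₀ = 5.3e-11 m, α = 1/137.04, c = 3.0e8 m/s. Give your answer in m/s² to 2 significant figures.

2.3e22 m/s²

r = n²a₀/Z = 2.1e-10 m, v = Zαc/n = 2.2e6 m/s
a = v²/r = (2.2e6)² / 2.1e-10 = 2.3e22 m/s²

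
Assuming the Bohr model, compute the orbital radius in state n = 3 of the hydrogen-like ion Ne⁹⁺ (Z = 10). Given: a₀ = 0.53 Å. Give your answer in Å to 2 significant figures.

r_n = n²a₀/Z = 3² × 0.53 / 10
    = 9 × 0.53 / 10 = 0.48 Å

0.48 Å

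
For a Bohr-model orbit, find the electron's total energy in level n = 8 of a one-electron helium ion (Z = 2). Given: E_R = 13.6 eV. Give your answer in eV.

-0.850 eV

E_n = −E_R·Z²/n² = −13.6 × 2²/8² = -0.850 eV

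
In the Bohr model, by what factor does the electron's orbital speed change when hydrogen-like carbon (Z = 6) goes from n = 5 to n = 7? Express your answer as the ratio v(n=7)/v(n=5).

v ∝ Z^1 · n^-1; with Z fixed, v ∝ n^-1.
v(n=7)/v(n=5) = (7/5)^-1 = 5/7

5/7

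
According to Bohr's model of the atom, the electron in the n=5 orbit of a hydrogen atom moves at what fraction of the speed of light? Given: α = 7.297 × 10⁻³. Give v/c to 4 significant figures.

v_n = Zαc/n, so v/c = Zα/n = 1 × 0.007297 / 5 = 0.001459

0.001459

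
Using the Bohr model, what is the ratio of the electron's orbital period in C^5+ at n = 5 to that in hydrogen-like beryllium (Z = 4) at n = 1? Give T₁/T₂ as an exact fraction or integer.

500/9

T ∝ Z^-2 · n^3
T₁/T₂ = (6/4)^-2 · (5/1)^3 = 500/9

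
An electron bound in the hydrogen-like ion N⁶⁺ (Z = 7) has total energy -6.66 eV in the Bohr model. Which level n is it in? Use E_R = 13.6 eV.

E_n = −E_R Z²/n² ⇒ n² = E_R Z²/(−E_n) = 13.6 × 7² / 6.66 ≈ 100.06
n = 10

10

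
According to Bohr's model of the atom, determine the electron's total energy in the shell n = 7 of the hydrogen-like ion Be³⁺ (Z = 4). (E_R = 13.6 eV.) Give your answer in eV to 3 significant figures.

-4.44 eV

E_n = −E_R·Z²/n² = −13.6 × 4²/7² = -4.44 eV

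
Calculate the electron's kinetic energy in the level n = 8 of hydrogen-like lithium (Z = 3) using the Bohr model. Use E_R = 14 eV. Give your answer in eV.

2.0 eV

For a Coulomb orbit the virial theorem gives K = −E_n.
E_n = −E_R·Z²/n², so K = E_R·Z²/n² = 14 × 3²/8² = 2.0 eV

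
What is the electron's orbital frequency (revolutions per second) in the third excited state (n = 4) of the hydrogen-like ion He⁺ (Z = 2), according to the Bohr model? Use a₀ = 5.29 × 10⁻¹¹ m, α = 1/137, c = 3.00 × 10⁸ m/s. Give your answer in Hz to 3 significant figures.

4.12 × 10¹⁴ Hz

r = n²a₀/Z = 4.23 × 10⁻¹⁰ m, v = Zαc/n = 1.09 × 10⁶ m/s
f = v/(2πr) = 4.12 × 10¹⁴ Hz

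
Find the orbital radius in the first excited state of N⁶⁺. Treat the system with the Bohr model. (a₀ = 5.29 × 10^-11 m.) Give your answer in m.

r_n = n²a₀/Z = 2² × 5.29 × 10^-11 / 7
    = 4 × 5.29 × 10^-11 / 7 = 3.02 × 10^-11 m

3.02 × 10^-11 m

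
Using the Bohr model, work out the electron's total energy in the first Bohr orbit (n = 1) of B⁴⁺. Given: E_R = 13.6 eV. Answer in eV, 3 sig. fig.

-340 eV

E_n = −E_R·Z²/n² = −13.6 × 5²/1² = -340 eV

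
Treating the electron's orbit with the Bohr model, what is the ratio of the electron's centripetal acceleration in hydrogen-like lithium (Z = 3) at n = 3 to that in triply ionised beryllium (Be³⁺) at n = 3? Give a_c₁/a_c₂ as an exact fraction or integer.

27/64

a_c ∝ Z^3 · n^-4
a_c₁/a_c₂ = (3/4)^3 · (3/3)^-4 = 27/64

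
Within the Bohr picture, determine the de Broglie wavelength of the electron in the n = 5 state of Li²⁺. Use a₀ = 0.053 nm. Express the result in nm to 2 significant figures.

The Bohr quantisation condition is nλ = 2πr_n.
r_n = n²a₀/Z = 0.44 nm
λ = 2πr_n/n = 2π·0.44/5 = 0.56 nm

0.56 nm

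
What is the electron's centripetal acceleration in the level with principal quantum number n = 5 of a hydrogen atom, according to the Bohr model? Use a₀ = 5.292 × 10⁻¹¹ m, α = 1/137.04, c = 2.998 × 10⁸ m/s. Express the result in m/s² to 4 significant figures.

1.447 × 10²⁰ m/s²

r = n²a₀/Z = 1.323 × 10⁻⁹ m, v = Zαc/n = 4.375 × 10⁵ m/s
a = v²/r = (4.375 × 10⁵)² / 1.323 × 10⁻⁹ = 1.447 × 10²⁰ m/s²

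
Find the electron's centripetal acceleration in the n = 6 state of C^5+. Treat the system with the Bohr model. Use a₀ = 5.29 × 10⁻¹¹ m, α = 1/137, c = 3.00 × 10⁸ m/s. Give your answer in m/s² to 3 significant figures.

r = n²a₀/Z = 3.17 × 10⁻¹⁰ m, v = Zαc/n = 2.19 × 10⁶ m/s
a = v²/r = (2.19 × 10⁶)² / 3.17 × 10⁻¹⁰ = 1.51 × 10²² m/s²

1.51 × 10²² m/s²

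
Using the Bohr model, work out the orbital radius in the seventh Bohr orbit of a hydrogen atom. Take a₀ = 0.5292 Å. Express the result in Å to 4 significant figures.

25.93 Å

r_n = n²a₀/Z = 7² × 0.5292 / 1
    = 49 × 0.5292 / 1 = 25.93 Å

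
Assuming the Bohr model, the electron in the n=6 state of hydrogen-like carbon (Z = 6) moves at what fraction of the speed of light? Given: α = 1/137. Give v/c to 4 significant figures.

0.007299

v_n = Zαc/n, so v/c = Zα/n = 6 × 0.007299 / 6 = 0.007299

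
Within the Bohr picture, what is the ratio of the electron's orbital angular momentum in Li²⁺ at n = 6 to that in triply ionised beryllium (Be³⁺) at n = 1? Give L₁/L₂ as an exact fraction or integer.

6

L = nℏ is independent of Z.
L₁/L₂ = n₁/n₂ = 6/1 = 6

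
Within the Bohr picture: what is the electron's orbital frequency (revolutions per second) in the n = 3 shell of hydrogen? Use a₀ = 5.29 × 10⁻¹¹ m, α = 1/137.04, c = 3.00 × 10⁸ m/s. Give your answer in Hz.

r = n²a₀/Z = 4.76 × 10⁻¹⁰ m, v = Zαc/n = 7.30 × 10⁵ m/s
f = v/(2πr) = 2.44 × 10¹⁴ Hz

2.44 × 10¹⁴ Hz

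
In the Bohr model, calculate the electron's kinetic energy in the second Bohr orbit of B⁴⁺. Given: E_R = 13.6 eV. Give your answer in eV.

85.0 eV

For a Coulomb orbit the virial theorem gives K = −E_n.
E_n = −E_R·Z²/n², so K = E_R·Z²/n² = 13.6 × 5²/2² = 85.0 eV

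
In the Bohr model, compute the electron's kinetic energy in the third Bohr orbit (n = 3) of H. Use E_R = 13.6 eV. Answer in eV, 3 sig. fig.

For a Coulomb orbit the virial theorem gives K = −E_n.
E_n = −E_R·Z²/n², so K = E_R·Z²/n² = 13.6 × 1²/3² = 1.51 eV

1.51 eV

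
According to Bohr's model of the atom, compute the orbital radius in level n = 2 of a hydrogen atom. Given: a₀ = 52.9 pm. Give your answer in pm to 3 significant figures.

212 pm

r_n = n²a₀/Z = 2² × 52.9 / 1
    = 4 × 52.9 / 1 = 212 pm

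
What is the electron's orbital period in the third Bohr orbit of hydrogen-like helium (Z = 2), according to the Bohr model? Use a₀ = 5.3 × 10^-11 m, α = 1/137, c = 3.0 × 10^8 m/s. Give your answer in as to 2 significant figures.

r = n²a₀/Z = 3²·5.3 × 10^-11/2 = 2.4 × 10^-10 m
v = Zαc/n = 2·0.0073·3.0 × 10^8/3 = 1.5 × 10^6 m/s
T = 2πr/v = 1.0 × 10^-15 s = 1000 as

1000 as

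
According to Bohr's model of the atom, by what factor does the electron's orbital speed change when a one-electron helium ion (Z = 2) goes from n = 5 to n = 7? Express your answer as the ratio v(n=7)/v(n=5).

v ∝ Z^1 · n^-1; with Z fixed, v ∝ n^-1.
v(n=7)/v(n=5) = (7/5)^-1 = 5/7

5/7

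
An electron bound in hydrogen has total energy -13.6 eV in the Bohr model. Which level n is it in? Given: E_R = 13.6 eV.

1

E_n = −E_R Z²/n² ⇒ n² = E_R Z²/(−E_n) = 13.6 × 1² / 13.6 ≈ 1.00
n = 1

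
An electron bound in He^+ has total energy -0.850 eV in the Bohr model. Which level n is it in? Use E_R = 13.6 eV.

E_n = −E_R Z²/n² ⇒ n² = E_R Z²/(−E_n) = 13.6 × 2² / 0.850 ≈ 64.00
n = 8

8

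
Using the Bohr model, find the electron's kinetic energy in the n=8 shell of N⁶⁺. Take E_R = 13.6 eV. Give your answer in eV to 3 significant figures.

10.4 eV

For a Coulomb orbit the virial theorem gives K = −E_n.
E_n = −E_R·Z²/n², so K = E_R·Z²/n² = 13.6 × 7²/8² = 10.4 eV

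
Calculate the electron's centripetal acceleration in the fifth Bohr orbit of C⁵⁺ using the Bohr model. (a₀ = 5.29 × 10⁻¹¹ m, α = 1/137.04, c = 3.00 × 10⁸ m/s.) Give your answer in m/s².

3.13 × 10²² m/s²

r = n²a₀/Z = 2.20 × 10⁻¹⁰ m, v = Zαc/n = 2.63 × 10⁶ m/s
a = v²/r = (2.63 × 10⁶)² / 2.20 × 10⁻¹⁰ = 3.13 × 10²² m/s²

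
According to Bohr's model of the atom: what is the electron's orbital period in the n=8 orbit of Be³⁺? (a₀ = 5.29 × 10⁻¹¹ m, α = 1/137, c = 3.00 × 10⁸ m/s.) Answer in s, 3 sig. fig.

r = n²a₀/Z = 8²·5.29 × 10⁻¹¹/4 = 8.46 × 10⁻¹⁰ m
v = Zαc/n = 4·0.00730·3.00 × 10⁸/8 = 1.09 × 10⁶ m/s
T = 2πr/v = 4.86 × 10⁻¹⁵ s

4.86 × 10⁻¹⁵ s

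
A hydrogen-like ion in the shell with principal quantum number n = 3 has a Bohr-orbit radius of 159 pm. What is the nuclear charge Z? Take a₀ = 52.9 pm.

r_n = n²a₀/Z ⇒ Z = n²a₀/r = 3² × 52.9 / 159 ≈ 2.99
Z = 3

3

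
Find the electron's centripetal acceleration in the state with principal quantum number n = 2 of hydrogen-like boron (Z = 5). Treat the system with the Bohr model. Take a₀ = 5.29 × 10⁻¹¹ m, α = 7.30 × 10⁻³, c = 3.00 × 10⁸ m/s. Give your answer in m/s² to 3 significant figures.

r = n²a₀/Z = 4.23 × 10⁻¹¹ m, v = Zαc/n = 5.47 × 10⁶ m/s
a = v²/r = (5.47 × 10⁶)² / 4.23 × 10⁻¹¹ = 7.08 × 10²³ m/s²

7.08 × 10²³ m/s²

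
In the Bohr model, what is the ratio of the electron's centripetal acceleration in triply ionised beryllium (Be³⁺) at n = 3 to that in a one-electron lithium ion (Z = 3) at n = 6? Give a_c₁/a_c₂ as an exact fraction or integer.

1024/27

a_c ∝ Z^3 · n^-4
a_c₁/a_c₂ = (4/3)^3 · (3/6)^-4 = 1024/27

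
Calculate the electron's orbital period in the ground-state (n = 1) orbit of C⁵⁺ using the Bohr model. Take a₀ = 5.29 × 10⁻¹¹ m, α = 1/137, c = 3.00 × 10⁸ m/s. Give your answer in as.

4.22 as

r = n²a₀/Z = 1²·5.29 × 10⁻¹¹/6 = 8.82 × 10⁻¹² m
v = Zαc/n = 6·0.00730·3.00 × 10⁸/1 = 1.31 × 10⁷ m/s
T = 2πr/v = 4.22 × 10⁻¹⁸ s = 4.22 as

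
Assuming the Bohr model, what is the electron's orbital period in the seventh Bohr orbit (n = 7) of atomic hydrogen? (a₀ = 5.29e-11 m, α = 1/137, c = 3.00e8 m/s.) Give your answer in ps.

r = n²a₀/Z = 7²·5.29e-11/1 = 2.59e-9 m
v = Zαc/n = 1·0.00730·3.00e8/7 = 3.13e5 m/s
T = 2πr/v = 5.21e-14 s = 0.0521 ps

0.0521 ps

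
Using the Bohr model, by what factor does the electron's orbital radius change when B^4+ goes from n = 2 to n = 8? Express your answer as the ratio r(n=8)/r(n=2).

16

r ∝ Z^-1 · n^2; with Z fixed, r ∝ n^2.
r(n=8)/r(n=2) = (8/2)^2 = 16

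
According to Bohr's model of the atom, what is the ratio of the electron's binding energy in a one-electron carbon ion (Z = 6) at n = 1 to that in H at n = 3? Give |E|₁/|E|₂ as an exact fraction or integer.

324

|E| ∝ Z^2 · n^-2
|E|₁/|E|₂ = (6/1)^2 · (1/3)^-2 = 324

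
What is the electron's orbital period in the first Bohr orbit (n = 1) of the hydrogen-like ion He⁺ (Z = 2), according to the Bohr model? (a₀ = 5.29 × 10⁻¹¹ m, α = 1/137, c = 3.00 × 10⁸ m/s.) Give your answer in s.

3.79 × 10⁻¹⁷ s

r = n²a₀/Z = 1²·5.29 × 10⁻¹¹/2 = 2.65 × 10⁻¹¹ m
v = Zαc/n = 2·0.00730·3.00 × 10⁸/1 = 4.38 × 10⁶ m/s
T = 2πr/v = 3.79 × 10⁻¹⁷ s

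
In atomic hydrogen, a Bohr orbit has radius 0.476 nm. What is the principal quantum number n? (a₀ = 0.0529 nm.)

r_n = n²a₀/Z ⇒ n² = rZ/a₀ = 0.476 × 1 / 0.0529 ≈ 9.00
n = 3

3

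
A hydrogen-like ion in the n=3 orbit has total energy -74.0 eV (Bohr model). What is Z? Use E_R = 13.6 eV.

E_n = −E_R Z²/n² ⇒ Z² = −E_n n²/E_R = 74.0 × 3² / 13.6 ≈ 48.97
Z = 7

7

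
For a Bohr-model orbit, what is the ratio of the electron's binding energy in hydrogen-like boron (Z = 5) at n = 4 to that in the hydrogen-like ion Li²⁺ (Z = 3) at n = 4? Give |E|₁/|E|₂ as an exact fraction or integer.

|E| ∝ Z^2 · n^-2
|E|₁/|E|₂ = (5/3)^2 · (4/4)^-2 = 25/9

25/9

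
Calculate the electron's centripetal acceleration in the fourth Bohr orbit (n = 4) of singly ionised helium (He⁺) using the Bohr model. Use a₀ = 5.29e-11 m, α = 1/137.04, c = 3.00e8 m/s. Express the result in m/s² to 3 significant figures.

2.83e21 m/s²

r = n²a₀/Z = 4.23e-10 m, v = Zαc/n = 1.09e6 m/s
a = v²/r = (1.09e6)² / 4.23e-10 = 2.83e21 m/s²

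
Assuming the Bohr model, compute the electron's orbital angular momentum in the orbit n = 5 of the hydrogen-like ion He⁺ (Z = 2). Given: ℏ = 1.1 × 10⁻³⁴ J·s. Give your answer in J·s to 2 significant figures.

L_n = nℏ = 5 × 1.1 × 10⁻³⁴ = 5.5 × 10⁻³⁴ J·s

5.5 × 10⁻³⁴ J·s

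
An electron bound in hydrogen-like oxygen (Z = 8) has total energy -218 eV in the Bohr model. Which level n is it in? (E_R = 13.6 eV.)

2

E_n = −E_R Z²/n² ⇒ n² = E_R Z²/(−E_n) = 13.6 × 8² / 218 ≈ 3.99
n = 2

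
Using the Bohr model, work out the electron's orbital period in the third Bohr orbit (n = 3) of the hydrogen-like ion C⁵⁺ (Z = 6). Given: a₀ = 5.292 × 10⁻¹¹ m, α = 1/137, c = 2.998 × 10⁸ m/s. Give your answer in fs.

0.1140 fs

r = n²a₀/Z = 3²·5.292 × 10⁻¹¹/6 = 7.938 × 10⁻¹¹ m
v = Zαc/n = 6·0.007299·2.998 × 10⁸/3 = 4.377 × 10⁶ m/s
T = 2πr/v = 1.140 × 10⁻¹⁶ s = 0.1140 fs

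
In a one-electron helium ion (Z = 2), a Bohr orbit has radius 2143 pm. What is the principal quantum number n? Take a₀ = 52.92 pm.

9

r_n = n²a₀/Z ⇒ n² = rZ/a₀ = 2143 × 2 / 52.92 ≈ 80.99
n = 9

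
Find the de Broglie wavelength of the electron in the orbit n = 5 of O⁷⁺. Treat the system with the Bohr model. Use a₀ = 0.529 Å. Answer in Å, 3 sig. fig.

2.08 Å

The Bohr quantisation condition is nλ = 2πr_n.
r_n = n²a₀/Z = 1.65 Å
λ = 2πr_n/n = 2π·1.65/5 = 2.08 Å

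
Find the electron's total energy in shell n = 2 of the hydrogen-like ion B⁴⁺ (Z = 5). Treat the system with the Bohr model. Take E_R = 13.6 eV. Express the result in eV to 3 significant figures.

-85.0 eV

E_n = −E_R·Z²/n² = −13.6 × 5²/2² = -85.0 eV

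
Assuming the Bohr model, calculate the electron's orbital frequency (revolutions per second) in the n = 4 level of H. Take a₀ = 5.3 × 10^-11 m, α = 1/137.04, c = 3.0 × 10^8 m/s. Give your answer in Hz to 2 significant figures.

1.0 × 10^14 Hz

r = n²a₀/Z = 8.5 × 10^-10 m, v = Zαc/n = 5.5 × 10^5 m/s
f = v/(2πr) = 1.0 × 10^14 Hz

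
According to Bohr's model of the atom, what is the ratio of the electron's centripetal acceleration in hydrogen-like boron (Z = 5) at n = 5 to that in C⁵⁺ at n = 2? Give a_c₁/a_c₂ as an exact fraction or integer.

2/135

a_c ∝ Z^3 · n^-4
a_c₁/a_c₂ = (5/6)^3 · (5/2)^-4 = 2/135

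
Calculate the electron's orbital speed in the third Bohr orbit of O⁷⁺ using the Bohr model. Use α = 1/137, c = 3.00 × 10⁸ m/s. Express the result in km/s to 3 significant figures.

v_n = Zαc/n = 8 × 0.00730 × 3.00 × 10⁸ / 3
    = 5840 km/s

5840 km/s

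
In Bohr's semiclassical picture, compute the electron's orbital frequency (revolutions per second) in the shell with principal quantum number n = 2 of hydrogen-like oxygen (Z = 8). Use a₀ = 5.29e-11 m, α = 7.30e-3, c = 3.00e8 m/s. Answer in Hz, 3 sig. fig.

5.27e16 Hz

r = n²a₀/Z = 2.65e-11 m, v = Zαc/n = 8.76e6 m/s
f = v/(2πr) = 5.27e16 Hz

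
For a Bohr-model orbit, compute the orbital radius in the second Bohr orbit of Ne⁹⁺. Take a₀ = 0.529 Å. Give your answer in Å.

r_n = n²a₀/Z = 2² × 0.529 / 10
    = 4 × 0.529 / 10 = 0.212 Å

0.212 Å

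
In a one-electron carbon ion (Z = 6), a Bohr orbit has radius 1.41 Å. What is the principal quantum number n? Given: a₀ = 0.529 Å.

4

r_n = n²a₀/Z ⇒ n² = rZ/a₀ = 1.41 × 6 / 0.529 ≈ 15.99
n = 4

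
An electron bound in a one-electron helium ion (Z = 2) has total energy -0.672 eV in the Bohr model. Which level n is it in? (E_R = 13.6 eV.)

9

E_n = −E_R Z²/n² ⇒ n² = E_R Z²/(−E_n) = 13.6 × 2² / 0.672 ≈ 80.95
n = 9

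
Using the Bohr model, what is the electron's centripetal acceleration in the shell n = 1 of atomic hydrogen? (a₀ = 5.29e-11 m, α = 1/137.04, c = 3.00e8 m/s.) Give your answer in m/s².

r = n²a₀/Z = 5.29e-11 m, v = Zαc/n = 2.19e6 m/s
a = v²/r = (2.19e6)² / 5.29e-11 = 9.06e22 m/s²

9.06e22 m/s²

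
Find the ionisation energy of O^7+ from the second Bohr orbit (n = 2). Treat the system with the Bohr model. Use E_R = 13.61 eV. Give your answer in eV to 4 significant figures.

217.8 eV

E_n = −E_R·Z²/n² = −13.61 × 8²/2² eV = -217.8 eV
Ionisation energy = −E_n = 217.8 eV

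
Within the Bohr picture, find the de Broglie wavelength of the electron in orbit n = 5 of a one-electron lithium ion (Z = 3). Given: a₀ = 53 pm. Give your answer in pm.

560 pm

The Bohr quantisation condition is nλ = 2πr_n.
r_n = n²a₀/Z = 440 pm
λ = 2πr_n/n = 2π·440/5 = 560 pm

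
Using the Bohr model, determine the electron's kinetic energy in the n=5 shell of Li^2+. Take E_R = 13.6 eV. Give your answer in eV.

4.90 eV

For a Coulomb orbit the virial theorem gives K = −E_n.
E_n = −E_R·Z²/n², so K = E_R·Z²/n² = 13.6 × 3²/5² = 4.90 eV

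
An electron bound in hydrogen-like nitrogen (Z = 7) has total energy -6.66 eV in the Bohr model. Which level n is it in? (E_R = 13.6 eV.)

10

E_n = −E_R Z²/n² ⇒ n² = E_R Z²/(−E_n) = 13.6 × 7² / 6.66 ≈ 100.06
n = 10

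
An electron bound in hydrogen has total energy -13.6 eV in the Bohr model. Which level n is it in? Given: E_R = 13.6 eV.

E_n = −E_R Z²/n² ⇒ n² = E_R Z²/(−E_n) = 13.6 × 1² / 13.6 ≈ 1.00
n = 1

1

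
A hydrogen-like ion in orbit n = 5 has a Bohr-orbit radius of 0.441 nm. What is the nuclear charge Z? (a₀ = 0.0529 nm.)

r_n = n²a₀/Z ⇒ Z = n²a₀/r = 5² × 0.0529 / 0.441 ≈ 3.00
Z = 3

3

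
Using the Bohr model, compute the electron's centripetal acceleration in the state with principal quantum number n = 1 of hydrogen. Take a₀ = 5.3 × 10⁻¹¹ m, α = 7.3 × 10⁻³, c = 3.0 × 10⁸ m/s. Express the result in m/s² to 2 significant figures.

9.0 × 10²² m/s²

r = n²a₀/Z = 5.3 × 10⁻¹¹ m, v = Zαc/n = 2.2 × 10⁶ m/s
a = v²/r = (2.2 × 10⁶)² / 5.3 × 10⁻¹¹ = 9.0 × 10²² m/s²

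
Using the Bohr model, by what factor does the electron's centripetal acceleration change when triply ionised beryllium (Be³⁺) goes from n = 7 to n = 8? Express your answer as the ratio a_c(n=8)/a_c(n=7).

2401/4096

a_c ∝ Z^3 · n^-4; with Z fixed, a_c ∝ n^-4.
a_c(n=8)/a_c(n=7) = (8/7)^-4 = 2401/4096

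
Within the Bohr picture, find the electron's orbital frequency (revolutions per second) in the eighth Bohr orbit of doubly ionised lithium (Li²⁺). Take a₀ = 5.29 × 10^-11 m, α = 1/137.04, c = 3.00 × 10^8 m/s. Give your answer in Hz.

r = n²a₀/Z = 1.13 × 10^-9 m, v = Zαc/n = 8.21 × 10^5 m/s
f = v/(2πr) = 1.16 × 10^14 Hz

1.16 × 10^14 Hz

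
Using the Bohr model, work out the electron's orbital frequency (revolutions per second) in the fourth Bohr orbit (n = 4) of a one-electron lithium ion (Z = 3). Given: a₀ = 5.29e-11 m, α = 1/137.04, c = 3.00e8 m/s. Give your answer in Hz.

r = n²a₀/Z = 2.82e-10 m, v = Zαc/n = 1.64e6 m/s
f = v/(2πr) = 9.26e14 Hz

9.26e14 Hz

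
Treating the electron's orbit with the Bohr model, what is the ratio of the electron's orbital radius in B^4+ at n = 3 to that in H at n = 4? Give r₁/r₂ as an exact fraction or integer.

r ∝ Z^-1 · n^2
r₁/r₂ = (5/1)^-1 · (3/4)^2 = 9/80

9/80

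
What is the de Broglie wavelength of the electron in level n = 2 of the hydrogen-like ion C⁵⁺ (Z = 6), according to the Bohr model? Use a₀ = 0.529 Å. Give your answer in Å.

1.11 Å

The Bohr quantisation condition is nλ = 2πr_n.
r_n = n²a₀/Z = 0.353 Å
λ = 2πr_n/n = 2π·0.353/2 = 1.11 Å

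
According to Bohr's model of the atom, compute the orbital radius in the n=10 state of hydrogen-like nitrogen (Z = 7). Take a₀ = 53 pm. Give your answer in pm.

r_n = n²a₀/Z = 10² × 53 / 7
    = 100 × 53 / 7 = 760 pm

760 pm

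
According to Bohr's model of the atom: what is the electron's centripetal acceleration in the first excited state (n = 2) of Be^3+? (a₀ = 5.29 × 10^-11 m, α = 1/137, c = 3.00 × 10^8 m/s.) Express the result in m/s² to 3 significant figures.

r = n²a₀/Z = 5.29 × 10^-11 m, v = Zαc/n = 4.38 × 10^6 m/s
a = v²/r = (4.38 × 10^6)² / 5.29 × 10^-11 = 3.63 × 10^23 m/s²

3.63 × 10^23 m/s²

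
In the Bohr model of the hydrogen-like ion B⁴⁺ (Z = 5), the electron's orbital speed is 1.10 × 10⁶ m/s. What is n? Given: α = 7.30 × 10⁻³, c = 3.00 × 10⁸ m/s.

v_n = Zαc/n ⇒ n = Zαc/v = 5 × 0.00730 × 3.00 × 10⁸ / 1.10 × 10⁶ ≈ 9.95
n = 10

10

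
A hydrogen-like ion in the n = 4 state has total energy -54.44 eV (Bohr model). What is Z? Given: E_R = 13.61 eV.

8

E_n = −E_R Z²/n² ⇒ Z² = −E_n n²/E_R = 54.44 × 4² / 13.61 ≈ 64.00
Z = 8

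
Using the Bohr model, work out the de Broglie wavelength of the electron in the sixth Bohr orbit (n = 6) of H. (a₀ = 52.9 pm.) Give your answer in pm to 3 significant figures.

1990 pm

The Bohr quantisation condition is nλ = 2πr_n.
r_n = n²a₀/Z = 1900 pm
λ = 2πr_n/n = 2π·1900/6 = 1990 pm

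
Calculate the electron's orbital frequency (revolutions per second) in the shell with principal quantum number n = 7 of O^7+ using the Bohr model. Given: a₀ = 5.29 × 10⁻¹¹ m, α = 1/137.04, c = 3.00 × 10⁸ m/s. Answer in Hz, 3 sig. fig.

1.23 × 10¹⁵ Hz

r = n²a₀/Z = 3.24 × 10⁻¹⁰ m, v = Zαc/n = 2.50 × 10⁶ m/s
f = v/(2πr) = 1.23 × 10¹⁵ Hz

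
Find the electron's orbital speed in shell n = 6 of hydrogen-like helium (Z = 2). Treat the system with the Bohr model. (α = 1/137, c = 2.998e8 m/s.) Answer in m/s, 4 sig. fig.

v_n = Zαc/n = 2 × 0.007299 × 2.998e8 / 6
    = 7.294e5 m/s

7.294e5 m/s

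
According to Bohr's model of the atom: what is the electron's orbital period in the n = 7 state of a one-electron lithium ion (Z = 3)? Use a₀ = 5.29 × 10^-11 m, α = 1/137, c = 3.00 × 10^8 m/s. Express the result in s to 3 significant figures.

r = n²a₀/Z = 7²·5.29 × 10^-11/3 = 8.64 × 10^-10 m
v = Zαc/n = 3·0.00730·3.00 × 10^8/7 = 9.38 × 10^5 m/s
T = 2πr/v = 5.78 × 10^-15 s

5.78 × 10^-15 s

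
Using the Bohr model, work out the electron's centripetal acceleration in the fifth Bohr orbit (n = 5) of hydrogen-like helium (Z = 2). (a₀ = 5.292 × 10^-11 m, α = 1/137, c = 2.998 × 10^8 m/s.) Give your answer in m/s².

r = n²a₀/Z = 6.615 × 10^-10 m, v = Zαc/n = 8.753 × 10^5 m/s
a = v²/r = (8.753 × 10^5)² / 6.615 × 10^-10 = 1.158 × 10^21 m/s²

1.158 × 10^21 m/s²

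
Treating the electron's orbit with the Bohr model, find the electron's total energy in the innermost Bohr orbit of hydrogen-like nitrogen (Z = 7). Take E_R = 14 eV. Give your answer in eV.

-690 eV

E_n = −E_R·Z²/n² = −14 × 7²/1² = -690 eV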